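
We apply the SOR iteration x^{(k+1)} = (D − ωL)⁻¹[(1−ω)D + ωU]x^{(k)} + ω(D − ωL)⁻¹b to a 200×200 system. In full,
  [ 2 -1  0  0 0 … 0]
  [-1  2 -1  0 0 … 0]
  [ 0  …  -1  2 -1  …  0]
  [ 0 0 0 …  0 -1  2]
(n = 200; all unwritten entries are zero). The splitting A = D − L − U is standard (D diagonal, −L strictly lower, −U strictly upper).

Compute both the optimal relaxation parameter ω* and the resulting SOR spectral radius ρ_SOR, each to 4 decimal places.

ω* = 1.9692, ρ_SOR = 0.9692

½·tridiag(1,0,1) at n=200: λ_k = cos(kπ/201); max |λ| at k=1 ⇒ ρ_J = cos(π/201) ≈ 0.9999.
√(1−ρ_J²) simplifies to sin(π/201) = 0.01563.
ω* = 2 / (1 + 0.01563) = 2 / 1.01563 ≈ 1.9692.
ρ(B_{ω*}) = ω*−1 = 0.9692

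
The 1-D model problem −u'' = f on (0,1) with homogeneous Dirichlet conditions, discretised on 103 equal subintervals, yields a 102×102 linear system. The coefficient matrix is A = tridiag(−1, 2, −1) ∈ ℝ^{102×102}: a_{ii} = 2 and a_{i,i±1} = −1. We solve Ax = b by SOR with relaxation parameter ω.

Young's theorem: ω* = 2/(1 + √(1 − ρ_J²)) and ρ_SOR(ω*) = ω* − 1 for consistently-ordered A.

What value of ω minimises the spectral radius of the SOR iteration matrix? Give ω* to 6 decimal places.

½·tridiag(1,0,1) at n=102: λ_k = cos(kπ/103); max |λ| at k=1 ⇒ ρ_J = cos(π/103) ≈ 0.999535.
root = sin(π/103) = 0.0304962  (since 1−cos² = sin²).
ω* = 2/(1+0.0304962) = 1.940813
ρ_SOR = ω* − 1 = 1.940813 − 1 = 0.940813.

ω* = 1.940813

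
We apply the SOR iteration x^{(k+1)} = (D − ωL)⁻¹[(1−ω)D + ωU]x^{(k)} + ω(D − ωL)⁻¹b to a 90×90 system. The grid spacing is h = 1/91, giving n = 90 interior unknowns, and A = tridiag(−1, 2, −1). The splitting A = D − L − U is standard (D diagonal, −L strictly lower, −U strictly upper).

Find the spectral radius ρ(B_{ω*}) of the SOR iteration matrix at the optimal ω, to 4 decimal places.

ρ_J = max_k |cos(kπ/91)| = cos(π/91) = 0.9994
√(1−ρ_J²) simplifies to sin(π/91) = 0.03452.
ω* = 2/(1 + 0.03452) = 2/1.03452 = 1.9333.
ρ_SOR = ω* − 1 = 1.9333 − 1 = 0.9333.

ρ_SOR = 0.9333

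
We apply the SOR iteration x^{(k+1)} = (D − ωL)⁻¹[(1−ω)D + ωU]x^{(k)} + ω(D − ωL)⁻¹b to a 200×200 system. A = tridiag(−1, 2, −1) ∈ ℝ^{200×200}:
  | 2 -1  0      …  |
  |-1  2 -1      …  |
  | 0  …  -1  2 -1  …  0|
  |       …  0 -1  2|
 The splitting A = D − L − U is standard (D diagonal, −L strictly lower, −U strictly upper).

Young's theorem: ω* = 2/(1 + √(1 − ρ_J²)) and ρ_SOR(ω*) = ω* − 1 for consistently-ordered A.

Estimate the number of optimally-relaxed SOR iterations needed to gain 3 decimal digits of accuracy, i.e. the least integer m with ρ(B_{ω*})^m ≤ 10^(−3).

B_J for the 200×200 system has eigenvalues cos(kπ/201); ρ_J = cos(π/201) = 0.9998779.
1 − cos²(π/201) = sin²(π/201) ⇒ √(1−ρ_J²) = sin(π/201) = 0.0156292.
Young: ω* = 2/(1+√(1−ρ_J²)) = 2/(1+0.0156292) = 2/1.0156292 = 1.9692226.
and ρ(B_{ω*}) = 1.9692226 − 1 = 0.9692226.
ρ_SOR^m ≤ 10^(−3) ⇔ m ≥ 3·ln10/(−ln 0.9692226) = 6.90776/0.031261 = 220.971; m = ⌈220.971⌉ = 221.

m = 221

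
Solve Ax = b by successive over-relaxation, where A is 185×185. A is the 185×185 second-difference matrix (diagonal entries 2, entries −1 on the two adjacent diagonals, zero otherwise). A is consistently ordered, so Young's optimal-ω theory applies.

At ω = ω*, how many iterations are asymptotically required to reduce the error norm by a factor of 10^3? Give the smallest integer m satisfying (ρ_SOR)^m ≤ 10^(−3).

m = 205

spectrum of D⁻¹(L+U) = {cos(kπ/186) : 1≤k≤185}; ρ_J = cos(π/186) = 0.9998574.
√(1−ρ_J²) simplifies to sin(π/186) = 0.0168895.
[ω*] 2 ÷ (1 + 0.0168895) = 2 ÷ 1.0168895 = 1.9667820.
ρ_SOR = ω* − 1 = 1.9667820 − 1 = 0.9667820.
(0.9667820)^m ≤ 10^{−3}  ⇒  m·ln(0.9667820) ≤ −3·ln10  ⇒  m ≥ 204.479  ⇒  m = 205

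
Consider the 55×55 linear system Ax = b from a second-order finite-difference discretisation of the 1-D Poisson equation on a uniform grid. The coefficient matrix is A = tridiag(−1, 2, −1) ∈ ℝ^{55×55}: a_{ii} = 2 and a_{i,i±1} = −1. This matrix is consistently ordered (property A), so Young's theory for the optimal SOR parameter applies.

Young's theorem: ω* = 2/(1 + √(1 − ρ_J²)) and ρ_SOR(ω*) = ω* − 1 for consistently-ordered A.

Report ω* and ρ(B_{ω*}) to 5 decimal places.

ω* = 1.89381, ρ_SOR = 0.89381

With n=55, ρ(Jacobi) = cos(π/56) = 0.99843.
√(1 − cos²(π/56)) = sin(π/56) ≈ 0.056070.
Then 2/(1+√(1−ρ_J²)) = 2/(1+0.056070); ω* = 2/1.056070 = 1.89381.
At ω = 1.89381 every |λ(B_ω)| = ω−1, so ρ_SOR = 0.89381.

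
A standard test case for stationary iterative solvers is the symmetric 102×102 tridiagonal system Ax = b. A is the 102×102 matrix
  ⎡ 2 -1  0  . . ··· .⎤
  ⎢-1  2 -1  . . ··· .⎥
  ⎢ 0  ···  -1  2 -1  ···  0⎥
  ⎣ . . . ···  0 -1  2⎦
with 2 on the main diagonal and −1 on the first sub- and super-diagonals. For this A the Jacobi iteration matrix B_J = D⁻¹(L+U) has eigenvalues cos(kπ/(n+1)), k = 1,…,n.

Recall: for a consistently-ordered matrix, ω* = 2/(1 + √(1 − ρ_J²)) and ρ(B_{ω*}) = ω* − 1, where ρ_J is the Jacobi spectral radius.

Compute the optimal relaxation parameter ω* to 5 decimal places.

ω* = 1.94081

spectrum of D⁻¹(L+U) = {cos(kπ/103) : 1≤k≤102}; ρ_J = cos(π/103) = 0.99953.
√(1−ρ_J²) simplifies to sin(π/103) = 0.030496.
Young: ω* = 2/(1+√(1−ρ_J²)) = 2/(1+0.030496) = 2/1.030496 = 1.94081.
[ρ_SOR] ω* − 1 = 0.94081.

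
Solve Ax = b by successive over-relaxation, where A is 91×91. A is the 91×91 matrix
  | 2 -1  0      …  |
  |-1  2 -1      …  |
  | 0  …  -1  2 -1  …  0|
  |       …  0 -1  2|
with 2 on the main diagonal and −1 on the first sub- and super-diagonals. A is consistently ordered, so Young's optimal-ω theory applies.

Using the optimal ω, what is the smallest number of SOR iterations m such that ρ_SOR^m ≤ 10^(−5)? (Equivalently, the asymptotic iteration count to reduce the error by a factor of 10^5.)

B_J for the 91×91 system has eigenvalues cos(kπ/92); ρ_J = cos(π/92) = 0.9994170.
√(1 − cos²(π/92)) = sin(π/92) ≈ 0.0341411.
Then 2/(1+√(1−ρ_J²)) = 2/(1+0.0341411); ω* = 2/1.0341411 = 1.9339721.
Hence ρ(B_{ω*}) = 1.9339721 − 1 = 0.9339721.
For 5 digits: m = 5·ln10 / (−ln 0.9339721) = 11.5129/0.0683087 = 168.542; round up → m = 169.

m = 169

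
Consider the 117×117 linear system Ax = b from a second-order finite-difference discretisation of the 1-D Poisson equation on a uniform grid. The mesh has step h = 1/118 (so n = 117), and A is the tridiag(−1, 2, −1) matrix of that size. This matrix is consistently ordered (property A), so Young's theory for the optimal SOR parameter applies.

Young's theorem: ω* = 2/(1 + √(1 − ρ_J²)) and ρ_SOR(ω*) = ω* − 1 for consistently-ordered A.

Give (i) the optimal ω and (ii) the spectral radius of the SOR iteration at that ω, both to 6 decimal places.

With n=117, ρ(Jacobi) = cos(π/118) = 0.999646.
√(1−ρ_J²) simplifies to sin(π/118) = 0.0266205.
Young: ω* = 2/(1+√(1−ρ_J²)) = 2/(1+0.0266205) = 2/1.0266205 = 1.948140.
ρ_SOR = ω* − 1 ≈ 0.948140.

ω* = 1.948140, ρ_SOR = 0.948140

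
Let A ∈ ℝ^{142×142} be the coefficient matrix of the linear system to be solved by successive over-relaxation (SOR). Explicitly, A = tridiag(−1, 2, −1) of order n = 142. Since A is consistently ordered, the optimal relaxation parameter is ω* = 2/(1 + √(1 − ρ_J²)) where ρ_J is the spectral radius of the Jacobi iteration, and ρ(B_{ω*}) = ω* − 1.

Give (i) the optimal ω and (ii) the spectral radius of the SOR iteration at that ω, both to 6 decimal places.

With n=142, ρ(Jacobi) = cos(π/143) = 0.999759.
√(1 − cos²(π/143)) = sin(π/143) ≈ 0.0219674.
[ω*] 2 ÷ (1 + 0.0219674) = 2 ÷ 1.0219674 = 1.957010.
ρ_SOR = ω* − 1 ≈ 0.957010.

ω* = 1.957010, ρ_SOR = 0.957010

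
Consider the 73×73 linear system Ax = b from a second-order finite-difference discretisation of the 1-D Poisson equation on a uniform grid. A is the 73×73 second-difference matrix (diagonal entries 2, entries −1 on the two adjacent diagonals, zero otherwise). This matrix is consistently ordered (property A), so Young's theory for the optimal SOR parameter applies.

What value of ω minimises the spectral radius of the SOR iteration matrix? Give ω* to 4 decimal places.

spectrum of D⁻¹(L+U) = {cos(kπ/74) : 1≤k≤73}; ρ_J = cos(π/74) = 0.9991.
root = sin(π/74) = 0.04244  (since 1−cos² = sin²).
Young: ω* = 2/(1+√(1−ρ_J²)) = 2/(1+0.04244) = 2/1.04244 = 1.9186.
and ρ(B_{ω*}) = 1.9186 − 1 = 0.9186.

ω* = 1.9186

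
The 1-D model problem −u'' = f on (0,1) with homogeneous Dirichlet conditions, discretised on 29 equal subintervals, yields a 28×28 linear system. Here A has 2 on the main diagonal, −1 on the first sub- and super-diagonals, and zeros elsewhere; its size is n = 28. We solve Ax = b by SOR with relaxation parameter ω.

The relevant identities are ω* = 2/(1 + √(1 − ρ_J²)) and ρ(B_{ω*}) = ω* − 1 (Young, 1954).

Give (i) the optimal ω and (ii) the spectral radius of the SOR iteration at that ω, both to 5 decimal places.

ω* = 1.80486, ρ_SOR = 0.80486

n=28: λ(B_J) = 1 − λ(A)/2 = cos(kπ/29); k=1 gives ρ_J = 0.99414.
√(1−ρ_J²) simplifies to sin(π/29) = 0.108119.
Then 2/(1+√(1−ρ_J²)) = 2/(1+0.108119); ω* = 2/1.108119 = 1.80486.
At ω = 1.80486 every |λ(B_ω)| = ω−1, so ρ_SOR = 0.80486.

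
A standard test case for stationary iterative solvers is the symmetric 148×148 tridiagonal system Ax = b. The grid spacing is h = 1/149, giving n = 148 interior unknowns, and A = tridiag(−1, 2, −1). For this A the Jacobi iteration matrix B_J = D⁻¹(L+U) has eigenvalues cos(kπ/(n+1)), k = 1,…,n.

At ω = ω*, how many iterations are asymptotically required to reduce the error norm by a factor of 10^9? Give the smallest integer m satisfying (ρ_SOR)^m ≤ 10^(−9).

spectrum of D⁻¹(L+U) = {cos(kπ/149) : 1≤k≤148}; ρ_J = cos(π/149) = 0.9997777.
√(1−ρ_J²) = |sin(π/149)| = 0.0210830
ω* = 2/(1+0.0210830) = 1.9587046
ρ_SOR = ω* − 1 = 1.9587046 − 1 = 0.9587046.
(0.9587046)^m ≤ 10^{−9}  ⇒  m·ln(0.9587046) ≤ −9·ln10  ⇒  m ≥ 491.396  ⇒  m = 492

m = 492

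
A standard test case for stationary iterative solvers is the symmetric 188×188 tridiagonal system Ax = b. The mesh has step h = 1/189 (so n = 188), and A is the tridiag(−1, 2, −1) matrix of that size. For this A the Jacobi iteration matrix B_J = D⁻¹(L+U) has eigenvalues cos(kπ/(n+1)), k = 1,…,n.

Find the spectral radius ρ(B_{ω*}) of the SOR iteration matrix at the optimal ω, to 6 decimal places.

ρ_SOR = 0.967301

spectrum of D⁻¹(L+U) = {cos(kπ/189) : 1≤k≤188}; ρ_J = cos(π/189) = 0.999862.
√(1−ρ_J²) simplifies to sin(π/189) = 0.0166214.
[ω*] 2 ÷ (1 + 0.0166214) = 2 ÷ 1.0166214 = 1.967301.
[ρ_SOR] ω* − 1 = 0.967301.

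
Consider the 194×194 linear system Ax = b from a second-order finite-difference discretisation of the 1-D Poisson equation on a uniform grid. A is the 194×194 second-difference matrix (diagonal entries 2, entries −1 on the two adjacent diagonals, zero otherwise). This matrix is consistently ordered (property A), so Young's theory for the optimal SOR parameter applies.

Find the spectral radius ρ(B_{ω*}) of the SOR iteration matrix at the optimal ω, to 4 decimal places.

n=194: λ(B_J) = 1 − λ(A)/2 = cos(kπ/195); k=1 gives ρ_J = 0.9999.
root = sin(π/195) = 0.01611  (since 1−cos² = sin²).
So ω* = 2/1.01611 = 1.9683 (Young).
Hence ρ(B_{ω*}) = 1.9683 − 1 = 0.9683.

ρ_SOR = 0.9683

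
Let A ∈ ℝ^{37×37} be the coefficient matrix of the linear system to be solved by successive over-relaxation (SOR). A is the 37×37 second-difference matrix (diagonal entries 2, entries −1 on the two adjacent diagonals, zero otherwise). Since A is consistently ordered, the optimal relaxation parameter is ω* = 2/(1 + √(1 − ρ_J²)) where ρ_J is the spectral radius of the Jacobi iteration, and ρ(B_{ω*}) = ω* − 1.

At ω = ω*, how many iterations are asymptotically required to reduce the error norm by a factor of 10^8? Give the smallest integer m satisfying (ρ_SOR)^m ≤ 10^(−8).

[ρ_J] n=37: ρ(B_J) = cos(π/(n+1)) = cos(π/38) = 0.9965845.
root = sin(π/38) = 0.0825793  (since 1−cos² = sin²).
So ω* = 2/1.0825793 = 1.8474397 (Young).
ρ_SOR = ω* − 1 ≈ 0.8474397.
ρ_SOR^m ≤ 10^(−8) ⇔ m ≥ 8·ln10/(−ln 0.8474397) = 18.4207/0.165536 = 111.279; m = ⌈111.279⌉ = 112.

m = 112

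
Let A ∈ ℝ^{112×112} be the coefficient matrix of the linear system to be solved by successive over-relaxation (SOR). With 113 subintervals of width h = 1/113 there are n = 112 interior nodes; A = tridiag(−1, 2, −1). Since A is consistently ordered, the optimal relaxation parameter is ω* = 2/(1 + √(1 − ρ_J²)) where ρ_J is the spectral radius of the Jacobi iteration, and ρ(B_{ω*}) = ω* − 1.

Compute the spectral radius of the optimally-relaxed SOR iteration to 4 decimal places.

½·tridiag(1,0,1) at n=112: λ_k = cos(kπ/113); max |λ| at k=1 ⇒ ρ_J = cos(π/113) ≈ 0.9996.
root = sin(π/113) = 0.02780  (since 1−cos² = sin²).
ω* = 2/(1+0.02780) = 1.9459
At ω = 1.9459 every |λ(B_ω)| = ω−1, so ρ_SOR = 0.9459.

ρ_SOR = 0.9459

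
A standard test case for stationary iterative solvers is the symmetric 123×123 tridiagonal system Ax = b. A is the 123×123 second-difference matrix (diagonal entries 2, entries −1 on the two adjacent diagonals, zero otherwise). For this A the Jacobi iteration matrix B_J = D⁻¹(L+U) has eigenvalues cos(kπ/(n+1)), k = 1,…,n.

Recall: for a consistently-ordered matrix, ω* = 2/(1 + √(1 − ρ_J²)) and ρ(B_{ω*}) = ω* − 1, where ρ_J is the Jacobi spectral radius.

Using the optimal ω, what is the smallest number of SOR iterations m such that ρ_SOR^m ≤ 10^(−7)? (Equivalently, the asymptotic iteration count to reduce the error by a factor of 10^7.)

m = 319

spectrum of D⁻¹(L+U) = {cos(kπ/124) : 1≤k≤123}; ρ_J = cos(π/124) = 0.9996791.
√(1 − cos²(π/124)) = sin(π/124) ≈ 0.0253327.
Then 2/(1+√(1−ρ_J²)) = 2/(1+0.0253327); ω* = 2/1.0253327 = 1.9505864.
At ω = 1.9505864 every |λ(B_ω)| = ω−1, so ρ_SOR = 0.9505864.
m ≥ 7·ln10 / (−ln 0.9505864) = 318.061; smallest integer m = 319.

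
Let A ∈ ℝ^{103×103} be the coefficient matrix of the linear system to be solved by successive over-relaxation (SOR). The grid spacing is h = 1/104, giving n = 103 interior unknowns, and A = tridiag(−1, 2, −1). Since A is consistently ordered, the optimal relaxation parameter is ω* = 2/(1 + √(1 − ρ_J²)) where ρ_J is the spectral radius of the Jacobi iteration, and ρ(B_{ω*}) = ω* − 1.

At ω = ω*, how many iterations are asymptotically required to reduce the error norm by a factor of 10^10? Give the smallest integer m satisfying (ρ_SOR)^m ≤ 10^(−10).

m = 382

B_J for the 103×103 system has eigenvalues cos(kπ/104); ρ_J = cos(π/104) = 0.9995438.
√(1 − cos²(π/104)) = sin(π/104) ≈ 0.0302030.
ω* = 2 / (1 + 0.0302030) = 2 / 1.0302030 ≈ 1.9413650.
[ρ_SOR] ω* − 1 = 0.9413650.
m ≥ 10·ln10 / (−ln 0.9413650) = 381.070; smallest integer m = 382.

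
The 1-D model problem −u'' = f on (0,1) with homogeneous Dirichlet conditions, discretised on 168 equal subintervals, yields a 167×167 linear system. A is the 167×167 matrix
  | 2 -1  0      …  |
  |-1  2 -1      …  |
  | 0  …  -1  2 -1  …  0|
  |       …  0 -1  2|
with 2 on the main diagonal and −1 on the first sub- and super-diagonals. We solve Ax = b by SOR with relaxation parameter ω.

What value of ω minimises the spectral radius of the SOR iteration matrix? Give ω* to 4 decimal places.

ρ_J = max_k |cos(kπ/168)| = cos(π/168) = 0.9998
root = sin(π/168) = 0.01870  (since 1−cos² = sin²).
ω* = 2/(1 + 0.01870) = 2/1.01870 = 1.9633.
[ρ_SOR] ω* − 1 = 0.9633.

ω* = 1.9633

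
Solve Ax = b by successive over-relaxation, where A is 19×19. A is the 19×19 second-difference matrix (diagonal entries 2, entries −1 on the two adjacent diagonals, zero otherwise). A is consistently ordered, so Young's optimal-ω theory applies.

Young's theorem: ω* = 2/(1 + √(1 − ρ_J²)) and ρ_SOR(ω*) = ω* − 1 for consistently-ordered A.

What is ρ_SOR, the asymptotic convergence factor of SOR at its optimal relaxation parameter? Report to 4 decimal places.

ρ_SOR = 0.7295

½·tridiag(1,0,1) at n=19: λ_k = cos(kπ/20); max |λ| at k=1 ⇒ ρ_J = cos(π/20) ≈ 0.9877.
√(1−ρ_J²) = |sin(π/20)| = 0.15643
Young: ω* = 2/(1+√(1−ρ_J²)) = 2/(1+0.15643) = 2/1.15643 = 1.7295.
ρ(B_{ω*}) = ω*−1 = 0.7295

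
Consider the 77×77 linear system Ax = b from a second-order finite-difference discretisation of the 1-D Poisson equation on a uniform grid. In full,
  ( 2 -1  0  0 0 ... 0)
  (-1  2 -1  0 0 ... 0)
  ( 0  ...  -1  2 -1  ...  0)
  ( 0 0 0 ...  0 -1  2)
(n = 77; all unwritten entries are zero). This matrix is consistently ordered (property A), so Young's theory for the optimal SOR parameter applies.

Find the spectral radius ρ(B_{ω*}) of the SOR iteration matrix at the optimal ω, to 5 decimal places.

B_J for the 77×77 system has eigenvalues cos(kπ/78); ρ_J = cos(π/78) = 0.99919.
root = sin(π/78) = 0.040266  (since 1−cos² = sin²).
[ω*] 2 ÷ (1 + 0.040266) = 2 ÷ 1.040266 = 1.92259.
At ω = 1.92259 every |λ(B_ω)| = ω−1, so ρ_SOR = 0.92259.

ρ_SOR = 0.92259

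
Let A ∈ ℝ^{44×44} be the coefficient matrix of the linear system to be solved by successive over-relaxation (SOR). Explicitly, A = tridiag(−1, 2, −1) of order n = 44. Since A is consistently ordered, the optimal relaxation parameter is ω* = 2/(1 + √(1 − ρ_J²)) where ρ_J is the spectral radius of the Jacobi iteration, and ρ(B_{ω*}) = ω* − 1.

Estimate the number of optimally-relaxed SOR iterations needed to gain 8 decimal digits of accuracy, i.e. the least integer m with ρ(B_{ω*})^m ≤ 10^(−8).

spectrum of D⁻¹(L+U) = {cos(kπ/45) : 1≤k≤44}; ρ_J = cos(π/45) = 0.9975641.
√(1−ρ_J²) = |sin(π/45)| = 0.0697565
Then 2/(1+√(1−ρ_J²)) = 2/(1+0.0697565); ω* = 2/1.0697565 = 1.8695843.
ρ_SOR = ω* − 1 ≈ 0.8695843.
ρ_SOR^m ≤ 10^(−8) ⇔ m ≥ 8·ln10/(−ln 0.8695843) = 18.4207/0.13974 = 131.821; m = ⌈131.821⌉ = 132.

m = 132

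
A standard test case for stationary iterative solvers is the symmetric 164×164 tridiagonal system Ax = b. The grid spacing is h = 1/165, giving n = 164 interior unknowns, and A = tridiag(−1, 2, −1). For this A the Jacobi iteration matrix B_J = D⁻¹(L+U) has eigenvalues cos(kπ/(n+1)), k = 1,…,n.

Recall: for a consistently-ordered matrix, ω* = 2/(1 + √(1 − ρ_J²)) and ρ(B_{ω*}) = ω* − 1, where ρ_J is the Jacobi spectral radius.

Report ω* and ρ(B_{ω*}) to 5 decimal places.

With n=164, ρ(Jacobi) = cos(π/165) = 0.99982.
root = sin(π/165) = 0.019039  (since 1−cos² = sin²).
[ω*] 2 ÷ (1 + 0.019039) = 2 ÷ 1.019039 = 1.96263.
ρ(B_{ω*}) = ω*−1 = 0.96263

ω* = 1.96263, ρ_SOR = 0.96263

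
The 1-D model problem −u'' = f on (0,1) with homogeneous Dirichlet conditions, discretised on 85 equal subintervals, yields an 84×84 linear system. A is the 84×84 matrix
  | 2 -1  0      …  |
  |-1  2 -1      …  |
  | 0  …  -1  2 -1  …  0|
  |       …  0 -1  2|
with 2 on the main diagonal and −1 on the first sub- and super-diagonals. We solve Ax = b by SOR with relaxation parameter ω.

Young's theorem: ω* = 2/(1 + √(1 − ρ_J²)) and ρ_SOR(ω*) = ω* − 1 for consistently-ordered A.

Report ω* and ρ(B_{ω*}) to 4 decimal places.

ω* = 1.9287, ρ_SOR = 0.9287

B_J for the 84×84 system has eigenvalues cos(kπ/85); ρ_J = cos(π/85) = 0.9993.
1 − cos²(π/85) = sin²(π/85) ⇒ √(1−ρ_J²) = sin(π/85) = 0.03695.
ω* = 2 / (1 + 0.03695) = 2 / 1.03695 ≈ 1.9287.
ρ_SOR = ω* − 1 ≈ 0.9287.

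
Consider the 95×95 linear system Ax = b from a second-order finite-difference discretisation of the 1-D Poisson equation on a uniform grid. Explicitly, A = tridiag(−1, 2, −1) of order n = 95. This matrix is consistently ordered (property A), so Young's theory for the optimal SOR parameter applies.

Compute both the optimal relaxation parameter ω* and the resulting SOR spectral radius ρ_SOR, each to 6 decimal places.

ω* = 1.936635, ρ_SOR = 0.936635

[ρ_J] n=95: ρ(B_J) = cos(π/(n+1)) = cos(π/96) = 0.999465.
√(1 − cos²(π/96)) = sin(π/96) ≈ 0.0327191.
Then 2/(1+√(1−ρ_J²)) = 2/(1+0.0327191); ω* = 2/1.0327191 = 1.936635.
ρ_SOR = ω* − 1 = 1.936635 − 1 = 0.936635.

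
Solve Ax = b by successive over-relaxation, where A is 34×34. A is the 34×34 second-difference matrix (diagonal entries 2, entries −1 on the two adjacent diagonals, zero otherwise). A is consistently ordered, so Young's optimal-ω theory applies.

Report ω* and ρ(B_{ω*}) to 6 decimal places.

ω* = 1.835470, ρ_SOR = 0.835470

B_J for the 34×34 system has eigenvalues cos(kπ/35); ρ_J = cos(π/35) = 0.995974.
√(1−ρ_J²) = |sin(π/35)| = 0.0896393
Then 2/(1+√(1−ρ_J²)) = 2/(1+0.0896393); ω* = 2/1.0896393 = 1.835470.
At ω = 1.835470 every |λ(B_ω)| = ω−1, so ρ_SOR = 0.835470.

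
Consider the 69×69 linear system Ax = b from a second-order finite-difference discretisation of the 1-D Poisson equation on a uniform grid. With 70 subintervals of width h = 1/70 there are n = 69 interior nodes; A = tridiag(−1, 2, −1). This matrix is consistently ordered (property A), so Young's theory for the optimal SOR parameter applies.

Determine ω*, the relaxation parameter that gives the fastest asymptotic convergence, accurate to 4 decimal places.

ω* = 1.9141

B_J for the 69×69 system has eigenvalues cos(kπ/70); ρ_J = cos(π/70) = 0.9990.
√(1−ρ_J²) simplifies to sin(π/70) = 0.04486.
ω* = 2/(1+0.04486) = 1.9141
ρ(B_{ω*}) = ω*−1 = 0.9141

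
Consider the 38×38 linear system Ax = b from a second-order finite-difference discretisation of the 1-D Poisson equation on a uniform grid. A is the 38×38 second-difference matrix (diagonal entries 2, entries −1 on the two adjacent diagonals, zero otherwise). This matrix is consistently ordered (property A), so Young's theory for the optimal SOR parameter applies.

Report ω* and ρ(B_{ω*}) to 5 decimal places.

ω* = 1.85105, ρ_SOR = 0.85105

[ρ_J] n=38: ρ(B_J) = cos(π/(n+1)) = cos(π/39) = 0.99676.
1 − cos²(π/39) = sin²(π/39) ⇒ √(1−ρ_J²) = sin(π/39) = 0.080467.
Then 2/(1+√(1−ρ_J²)) = 2/(1+0.080467); ω* = 2/1.080467 = 1.85105.
[ρ_SOR] ω* − 1 = 0.85105.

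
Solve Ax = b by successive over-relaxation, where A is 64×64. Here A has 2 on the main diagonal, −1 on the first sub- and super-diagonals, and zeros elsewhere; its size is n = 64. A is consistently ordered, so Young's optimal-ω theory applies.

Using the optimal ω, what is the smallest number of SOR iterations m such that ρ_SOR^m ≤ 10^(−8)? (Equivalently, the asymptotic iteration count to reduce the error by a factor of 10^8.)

n=64: λ(B_J) = 1 − λ(A)/2 = cos(kπ/65); k=1 gives ρ_J = 0.9988322.
√(1−ρ_J²) = |sin(π/65)| = 0.0483134
Then 2/(1+√(1−ρ_J²)) = 2/(1+0.0483134); ω* = 2/1.0483134 = 1.9078264.
ρ(B_{ω*}) = ω*−1 = 0.9078264
For 8 digits: m = 8·ln10 / (−ln 0.9078264) = 18.4207/0.0967021 = 190.489; round up → m = 191.

m = 191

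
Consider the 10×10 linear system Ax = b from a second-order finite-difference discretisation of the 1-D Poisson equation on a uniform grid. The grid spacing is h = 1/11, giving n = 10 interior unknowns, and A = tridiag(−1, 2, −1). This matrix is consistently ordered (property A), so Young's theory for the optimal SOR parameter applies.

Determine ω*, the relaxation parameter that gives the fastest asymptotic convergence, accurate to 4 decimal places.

ω* = 1.5604

B_J for the 10×10 system has eigenvalues cos(kπ/11); ρ_J = cos(π/11) = 0.9595.
1 − cos²(π/11) = sin²(π/11) ⇒ √(1−ρ_J²) = sin(π/11) = 0.28173.
ω* = 2/(1+0.28173) = 1.5604
ρ_SOR = ω* − 1 ≈ 0.5604.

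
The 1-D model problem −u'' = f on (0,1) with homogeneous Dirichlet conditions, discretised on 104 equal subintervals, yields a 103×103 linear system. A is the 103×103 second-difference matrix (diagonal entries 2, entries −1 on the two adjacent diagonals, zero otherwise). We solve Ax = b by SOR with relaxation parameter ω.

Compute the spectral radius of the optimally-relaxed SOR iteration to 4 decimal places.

ρ_SOR = 0.9414

½·tridiag(1,0,1) at n=103: λ_k = cos(kπ/104); max |λ| at k=1 ⇒ ρ_J = cos(π/104) ≈ 0.9995.
√(1−ρ_J²) simplifies to sin(π/104) = 0.03020.
ω* = 2 / (1 + 0.03020) = 2 / 1.03020 ≈ 1.9414.
ρ_SOR = ω* − 1 ≈ 0.9414.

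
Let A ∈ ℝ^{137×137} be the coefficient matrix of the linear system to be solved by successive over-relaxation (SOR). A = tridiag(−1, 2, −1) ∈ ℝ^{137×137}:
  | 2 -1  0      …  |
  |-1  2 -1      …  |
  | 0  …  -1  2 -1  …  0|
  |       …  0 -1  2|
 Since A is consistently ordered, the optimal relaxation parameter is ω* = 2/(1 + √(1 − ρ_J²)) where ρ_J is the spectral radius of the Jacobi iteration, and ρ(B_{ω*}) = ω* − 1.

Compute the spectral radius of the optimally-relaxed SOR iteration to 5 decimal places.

ρ_SOR = 0.95549

With n=137, ρ(Jacobi) = cos(π/138) = 0.99974.
√(1−ρ_J²) simplifies to sin(π/138) = 0.022763.
Young: ω* = 2/(1+√(1−ρ_J²)) = 2/(1+0.022763) = 2/1.022763 = 1.95549.
ρ_SOR = ω* − 1 ≈ 0.95549.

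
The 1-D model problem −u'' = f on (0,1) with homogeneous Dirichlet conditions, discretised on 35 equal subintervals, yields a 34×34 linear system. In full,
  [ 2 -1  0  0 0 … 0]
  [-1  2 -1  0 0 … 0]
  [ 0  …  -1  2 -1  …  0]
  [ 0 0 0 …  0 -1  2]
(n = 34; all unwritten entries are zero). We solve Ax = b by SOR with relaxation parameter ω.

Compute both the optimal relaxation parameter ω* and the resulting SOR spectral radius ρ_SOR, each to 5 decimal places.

B_J for the 34×34 system has eigenvalues cos(kπ/35); ρ_J = cos(π/35) = 0.99597.
√(1−ρ_J²) simplifies to sin(π/35) = 0.089639.
ω* = 2/(1 + 0.089639) = 2/1.089639 = 1.83547.
ρ(B_{ω*}) = ω*−1 = 0.83547

ω* = 1.83547, ρ_SOR = 0.83547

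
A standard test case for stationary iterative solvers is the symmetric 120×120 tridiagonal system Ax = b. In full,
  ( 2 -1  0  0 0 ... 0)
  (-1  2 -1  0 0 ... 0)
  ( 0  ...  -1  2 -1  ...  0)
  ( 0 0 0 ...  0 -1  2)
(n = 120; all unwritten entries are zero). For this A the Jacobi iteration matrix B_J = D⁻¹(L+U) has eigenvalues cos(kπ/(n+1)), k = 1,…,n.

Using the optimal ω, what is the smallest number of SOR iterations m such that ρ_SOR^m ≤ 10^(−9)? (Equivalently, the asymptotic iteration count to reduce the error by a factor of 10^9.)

m = 400

ρ_J = max_k |cos(kπ/121)| = cos(π/121) = 0.9996630
√(1−ρ_J²) simplifies to sin(π/121) = 0.0259607.
Young: ω* = 2/(1+√(1−ρ_J²)) = 2/(1+0.0259607) = 2/1.0259607 = 1.9493924.
ρ_SOR = ω* − 1 ≈ 0.9493924.
(0.9493924)^m ≤ 10^{−9}  ⇒  m·ln(0.9493924) ≤ −9·ln10  ⇒  m ≥ 399.038  ⇒  m = 400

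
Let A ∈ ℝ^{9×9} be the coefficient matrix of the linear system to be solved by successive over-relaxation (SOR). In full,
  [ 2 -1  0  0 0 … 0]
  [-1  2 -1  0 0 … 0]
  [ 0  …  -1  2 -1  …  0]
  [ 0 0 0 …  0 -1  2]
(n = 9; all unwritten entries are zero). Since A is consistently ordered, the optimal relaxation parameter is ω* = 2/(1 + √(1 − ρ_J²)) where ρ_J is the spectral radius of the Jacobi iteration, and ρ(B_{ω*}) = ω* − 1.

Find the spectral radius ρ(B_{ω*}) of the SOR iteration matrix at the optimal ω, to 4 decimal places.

½·tridiag(1,0,1) at n=9: λ_k = cos(kπ/10); max |λ| at k=1 ⇒ ρ_J = cos(π/10) ≈ 0.9511.
root = sin(π/10) = 0.30902  (since 1−cos² = sin²).
ω* = 2/(1 + 0.30902) = 2/1.30902 = 1.5279.
Hence ρ(B_{ω*}) = 1.5279 − 1 = 0.5279.

ρ_SOR = 0.5279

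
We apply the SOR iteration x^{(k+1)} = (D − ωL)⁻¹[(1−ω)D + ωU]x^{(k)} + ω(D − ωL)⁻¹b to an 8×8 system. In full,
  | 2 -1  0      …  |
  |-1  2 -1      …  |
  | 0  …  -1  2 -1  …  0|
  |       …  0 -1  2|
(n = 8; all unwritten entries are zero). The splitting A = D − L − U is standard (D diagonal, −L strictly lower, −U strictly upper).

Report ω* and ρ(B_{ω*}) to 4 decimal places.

ρ_J = max_k |cos(kπ/9)| = cos(π/9) = 0.9397
√(1−ρ_J²) = |sin(π/9)| = 0.34202
So ω* = 2/1.34202 = 1.4903 (Young).
and ρ(B_{ω*}) = 1.4903 − 1 = 0.4903.

ω* = 1.4903, ρ_SOR = 0.4903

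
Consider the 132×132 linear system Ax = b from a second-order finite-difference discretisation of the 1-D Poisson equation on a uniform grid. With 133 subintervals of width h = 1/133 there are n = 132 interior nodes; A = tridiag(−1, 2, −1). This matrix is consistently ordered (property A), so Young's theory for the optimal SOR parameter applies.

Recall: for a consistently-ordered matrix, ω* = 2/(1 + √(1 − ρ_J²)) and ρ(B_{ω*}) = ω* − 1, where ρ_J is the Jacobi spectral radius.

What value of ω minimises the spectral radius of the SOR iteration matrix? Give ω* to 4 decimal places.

½·tridiag(1,0,1) at n=132: λ_k = cos(kπ/133); max |λ| at k=1 ⇒ ρ_J = cos(π/133) ≈ 0.9997.
√(1−ρ_J²) = |sin(π/133)| = 0.02362
ω* = 2/(1 + 0.02362) = 2/1.02362 = 1.9539.
ρ_SOR = ω* − 1 ≈ 0.9539.

ω* = 1.9539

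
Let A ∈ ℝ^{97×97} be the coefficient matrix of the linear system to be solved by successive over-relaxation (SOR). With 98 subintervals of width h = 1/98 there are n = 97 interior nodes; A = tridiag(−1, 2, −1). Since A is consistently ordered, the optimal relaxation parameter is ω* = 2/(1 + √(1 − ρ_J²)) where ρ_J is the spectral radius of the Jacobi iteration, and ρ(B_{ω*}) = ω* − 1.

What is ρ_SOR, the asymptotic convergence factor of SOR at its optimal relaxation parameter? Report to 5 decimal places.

½·tridiag(1,0,1) at n=97: λ_k = cos(kπ/98); max |λ| at k=1 ⇒ ρ_J = cos(π/98) ≈ 0.99949.
√(1 − cos²(π/98)) = sin(π/98) ≈ 0.032052.
So ω* = 2/1.032052 = 1.93789 (Young).
ρ_SOR = ω* − 1 ≈ 0.93789.

ρ_SOR = 0.93789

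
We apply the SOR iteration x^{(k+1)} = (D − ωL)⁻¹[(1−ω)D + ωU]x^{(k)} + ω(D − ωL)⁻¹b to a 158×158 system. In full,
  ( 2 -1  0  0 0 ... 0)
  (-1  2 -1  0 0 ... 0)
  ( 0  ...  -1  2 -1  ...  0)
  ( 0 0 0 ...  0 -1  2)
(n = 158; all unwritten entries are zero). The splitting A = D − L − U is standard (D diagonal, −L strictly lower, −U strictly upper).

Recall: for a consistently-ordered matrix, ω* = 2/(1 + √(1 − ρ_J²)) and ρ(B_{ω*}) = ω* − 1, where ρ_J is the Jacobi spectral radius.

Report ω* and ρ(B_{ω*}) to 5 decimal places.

ω* = 1.96125, ρ_SOR = 0.96125

B_J for the 158×158 system has eigenvalues cos(kπ/159); ρ_J = cos(π/159) = 0.99980.
√(1−ρ_J²) simplifies to sin(π/159) = 0.019757.
ω* = 2 / (1 + 0.019757) = 2 / 1.019757 ≈ 1.96125.
and ρ(B_{ω*}) = 1.96125 − 1 = 0.96125.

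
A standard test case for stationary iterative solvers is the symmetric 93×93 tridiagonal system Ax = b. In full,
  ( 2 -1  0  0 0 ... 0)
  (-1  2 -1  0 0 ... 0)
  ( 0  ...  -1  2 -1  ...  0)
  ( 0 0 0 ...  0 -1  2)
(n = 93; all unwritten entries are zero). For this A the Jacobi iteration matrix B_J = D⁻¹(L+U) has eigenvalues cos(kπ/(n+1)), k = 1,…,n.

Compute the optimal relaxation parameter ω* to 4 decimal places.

With n=93, ρ(Jacobi) = cos(π/94) = 0.9994.
√(1−ρ_J²) = |sin(π/94)| = 0.03341
Young: ω* = 2/(1+√(1−ρ_J²)) = 2/(1+0.03341) = 2/1.03341 = 1.9353.
ρ_SOR = ω* − 1 ≈ 0.9353.

ω* = 1.9353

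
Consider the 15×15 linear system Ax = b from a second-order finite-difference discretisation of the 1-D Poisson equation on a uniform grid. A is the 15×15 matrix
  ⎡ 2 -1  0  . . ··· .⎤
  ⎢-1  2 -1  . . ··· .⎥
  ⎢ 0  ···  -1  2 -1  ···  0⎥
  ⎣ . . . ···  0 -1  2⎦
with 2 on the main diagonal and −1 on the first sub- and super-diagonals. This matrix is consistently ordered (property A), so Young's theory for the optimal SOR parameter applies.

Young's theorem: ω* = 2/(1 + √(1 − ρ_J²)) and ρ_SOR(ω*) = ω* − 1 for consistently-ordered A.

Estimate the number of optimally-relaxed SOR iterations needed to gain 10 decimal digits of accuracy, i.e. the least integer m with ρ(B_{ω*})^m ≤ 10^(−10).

m = 59

n=15: λ(B_J) = 1 − λ(A)/2 = cos(kπ/16); k=1 gives ρ_J = 0.9807853.
1 − cos²(π/16) = sin²(π/16) ⇒ √(1−ρ_J²) = sin(π/16) = 0.1950903.
So ω* = 2/1.1950903 = 1.6735137 (Young).
ρ(B_{ω*}) = ω*−1 = 0.6735137
10·ln10 = 23.0259; −ln(0.6735137) = 0.395247; m = ⌈23.0259/0.395247⌉ = ⌈58.257⌉ = 59.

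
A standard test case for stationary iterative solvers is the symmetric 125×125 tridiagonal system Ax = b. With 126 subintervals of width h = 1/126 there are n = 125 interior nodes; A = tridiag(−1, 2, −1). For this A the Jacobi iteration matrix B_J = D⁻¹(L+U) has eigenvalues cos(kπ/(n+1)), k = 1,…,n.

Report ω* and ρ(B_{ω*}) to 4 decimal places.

With n=125, ρ(Jacobi) = cos(π/126) = 0.9997.
√(1−ρ_J²) = |sin(π/126)| = 0.02493
ω* = 2/(1 + 0.02493) = 2/1.02493 = 1.9514.
ρ_SOR = ω* − 1 ≈ 0.9514.

ω* = 1.9514, ρ_SOR = 0.9514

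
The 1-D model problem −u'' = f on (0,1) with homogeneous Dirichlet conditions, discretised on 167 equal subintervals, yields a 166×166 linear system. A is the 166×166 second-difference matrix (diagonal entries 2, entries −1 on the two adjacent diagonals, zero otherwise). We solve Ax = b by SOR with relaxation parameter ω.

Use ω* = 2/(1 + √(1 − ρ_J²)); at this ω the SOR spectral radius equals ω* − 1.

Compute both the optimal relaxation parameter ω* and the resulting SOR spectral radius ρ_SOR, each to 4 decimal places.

ω* = 1.9631, ρ_SOR = 0.9631

spectrum of D⁻¹(L+U) = {cos(kπ/167) : 1≤k≤166}; ρ_J = cos(π/167) = 0.9998.
root = sin(π/167) = 0.01881  (since 1−cos² = sin²).
Young: ω* = 2/(1+√(1−ρ_J²)) = 2/(1+0.01881) = 2/1.01881 = 1.9631.
ρ(B_{ω*}) = ω*−1 = 0.9631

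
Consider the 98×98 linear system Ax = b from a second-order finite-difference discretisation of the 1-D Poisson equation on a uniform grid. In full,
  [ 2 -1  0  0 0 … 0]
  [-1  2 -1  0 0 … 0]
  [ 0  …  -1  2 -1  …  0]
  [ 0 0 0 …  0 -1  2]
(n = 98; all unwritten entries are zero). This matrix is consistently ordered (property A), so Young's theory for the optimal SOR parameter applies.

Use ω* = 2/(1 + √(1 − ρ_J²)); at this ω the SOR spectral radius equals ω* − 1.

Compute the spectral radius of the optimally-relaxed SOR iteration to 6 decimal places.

B_J for the 98×98 system has eigenvalues cos(kπ/99); ρ_J = cos(π/99) = 0.999497.
root = sin(π/99) = 0.0317279  (since 1−cos² = sin²).
ω* = 2/(1 + 0.0317279) = 2/1.0317279 = 1.938496.
ρ_SOR = ω* − 1 = 1.938496 − 1 = 0.938496.

ρ_SOR = 0.938496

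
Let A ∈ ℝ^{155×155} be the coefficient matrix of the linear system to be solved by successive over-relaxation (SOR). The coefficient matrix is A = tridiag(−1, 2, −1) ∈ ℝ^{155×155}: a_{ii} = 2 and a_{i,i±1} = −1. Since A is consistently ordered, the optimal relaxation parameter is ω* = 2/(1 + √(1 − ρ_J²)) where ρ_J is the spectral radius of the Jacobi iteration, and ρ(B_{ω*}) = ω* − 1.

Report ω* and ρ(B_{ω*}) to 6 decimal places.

ρ_J = max_k |cos(kπ/156)| = cos(π/156) = 0.999797
root = sin(π/156) = 0.0201371  (since 1−cos² = sin²).
ω* = 2/(1 + 0.0201371) = 2/1.0201371 = 1.960521.
Hence ρ(B_{ω*}) = 1.960521 − 1 = 0.960521.

ω* = 1.960521, ρ_SOR = 0.960521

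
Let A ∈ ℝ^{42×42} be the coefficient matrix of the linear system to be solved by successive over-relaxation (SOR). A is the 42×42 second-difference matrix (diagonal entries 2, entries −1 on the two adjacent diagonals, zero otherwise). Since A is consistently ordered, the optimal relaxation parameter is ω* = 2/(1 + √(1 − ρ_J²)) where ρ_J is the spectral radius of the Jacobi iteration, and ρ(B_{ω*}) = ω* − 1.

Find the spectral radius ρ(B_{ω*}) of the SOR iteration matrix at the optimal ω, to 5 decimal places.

ρ_SOR = 0.86394

spectrum of D⁻¹(L+U) = {cos(kπ/43) : 1≤k≤42}; ρ_J = cos(π/43) = 0.99733.
√(1−ρ_J²) simplifies to sin(π/43) = 0.072995.
ω* = 2/(1 + 0.072995) = 2/1.072995 = 1.86394.
Hence ρ(B_{ω*}) = 1.86394 − 1 = 0.86394.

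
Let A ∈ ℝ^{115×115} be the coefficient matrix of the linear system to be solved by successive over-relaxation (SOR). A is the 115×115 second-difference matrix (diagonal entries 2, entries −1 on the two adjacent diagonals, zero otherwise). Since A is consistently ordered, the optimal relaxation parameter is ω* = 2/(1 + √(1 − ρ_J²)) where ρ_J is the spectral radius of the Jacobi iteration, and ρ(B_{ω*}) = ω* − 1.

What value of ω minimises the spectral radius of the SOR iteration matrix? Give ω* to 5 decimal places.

ω* = 1.94727

n=115: λ(B_J) = 1 − λ(A)/2 = cos(kπ/116); k=1 gives ρ_J = 0.99963.
√(1−ρ_J²) = |sin(π/116)| = 0.027079
So ω* = 2/1.027079 = 1.94727 (Young).
Hence ρ(B_{ω*}) = 1.94727 − 1 = 0.94727.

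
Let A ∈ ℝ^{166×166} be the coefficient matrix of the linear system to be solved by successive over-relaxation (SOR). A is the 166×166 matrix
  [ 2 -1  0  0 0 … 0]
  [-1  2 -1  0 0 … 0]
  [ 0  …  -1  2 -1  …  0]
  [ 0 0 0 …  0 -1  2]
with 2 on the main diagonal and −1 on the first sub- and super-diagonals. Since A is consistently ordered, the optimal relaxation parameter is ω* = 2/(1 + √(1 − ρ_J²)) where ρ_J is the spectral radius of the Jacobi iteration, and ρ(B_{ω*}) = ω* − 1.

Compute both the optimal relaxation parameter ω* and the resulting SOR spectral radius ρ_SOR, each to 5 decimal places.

ω* = 1.96307, ρ_SOR = 0.96307

n=166: λ(B_J) = 1 − λ(A)/2 = cos(kπ/167); k=1 gives ρ_J = 0.99982.
1 − cos²(π/167) = sin²(π/167) ⇒ √(1−ρ_J²) = sin(π/167) = 0.018811.
ω* = 2/(1+0.018811) = 1.96307
At ω = 1.96307 every |λ(B_ω)| = ω−1, so ρ_SOR = 0.96307.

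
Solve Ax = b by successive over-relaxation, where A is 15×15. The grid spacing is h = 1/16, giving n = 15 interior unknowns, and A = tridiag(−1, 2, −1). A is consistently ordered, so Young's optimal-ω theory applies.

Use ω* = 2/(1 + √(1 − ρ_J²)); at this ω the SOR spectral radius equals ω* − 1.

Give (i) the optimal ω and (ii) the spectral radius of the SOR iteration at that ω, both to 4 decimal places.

ω* = 1.6735, ρ_SOR = 0.6735

½·tridiag(1,0,1) at n=15: λ_k = cos(kπ/16); max |λ| at k=1 ⇒ ρ_J = cos(π/16) ≈ 0.9808.
√(1−ρ_J²) = |sin(π/16)| = 0.19509
ω* = 2/(1 + 0.19509) = 2/1.19509 = 1.6735.
ρ_SOR = ω* − 1 ≈ 0.6735.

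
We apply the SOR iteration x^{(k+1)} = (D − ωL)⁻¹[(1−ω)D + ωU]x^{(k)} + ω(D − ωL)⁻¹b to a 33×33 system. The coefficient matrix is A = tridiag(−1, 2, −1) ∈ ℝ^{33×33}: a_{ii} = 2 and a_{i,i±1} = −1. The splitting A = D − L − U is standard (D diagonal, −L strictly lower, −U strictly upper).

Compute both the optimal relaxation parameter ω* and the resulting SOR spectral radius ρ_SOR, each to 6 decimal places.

ω* = 1.831052, ρ_SOR = 0.831052

spectrum of D⁻¹(L+U) = {cos(kπ/34) : 1≤k≤33}; ρ_J = cos(π/34) = 0.995734.
1 − cos²(π/34) = sin²(π/34) ⇒ √(1−ρ_J²) = sin(π/34) = 0.0922684.
Young: ω* = 2/(1+√(1−ρ_J²)) = 2/(1+0.0922684) = 2/1.0922684 = 1.831052.
and ρ(B_{ω*}) = 1.831052 − 1 = 0.831052.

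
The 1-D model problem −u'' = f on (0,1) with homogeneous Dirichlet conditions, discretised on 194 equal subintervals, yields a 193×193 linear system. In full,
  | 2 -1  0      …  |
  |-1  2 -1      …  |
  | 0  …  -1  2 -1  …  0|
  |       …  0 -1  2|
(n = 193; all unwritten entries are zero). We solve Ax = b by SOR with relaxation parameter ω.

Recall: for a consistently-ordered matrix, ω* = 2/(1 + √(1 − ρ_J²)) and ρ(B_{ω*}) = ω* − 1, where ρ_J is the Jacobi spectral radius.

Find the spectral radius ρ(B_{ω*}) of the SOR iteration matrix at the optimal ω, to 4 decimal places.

ρ_SOR = 0.9681

½·tridiag(1,0,1) at n=193: λ_k = cos(kπ/194); max |λ| at k=1 ⇒ ρ_J = cos(π/194) ≈ 0.9999.
√(1−ρ_J²) simplifies to sin(π/194) = 0.01619.
ω* = 2/(1 + 0.01619) = 2/1.01619 = 1.9681.
ρ(B_{ω*}) = ω*−1 = 0.9681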